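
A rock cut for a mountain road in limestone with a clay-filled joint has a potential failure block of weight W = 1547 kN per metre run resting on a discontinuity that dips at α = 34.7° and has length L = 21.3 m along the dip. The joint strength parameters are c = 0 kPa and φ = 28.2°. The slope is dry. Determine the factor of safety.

FS = 0.77

Resolving the block weight along and normal to the plane and applying the Mohr–Coulomb strength on the joint:
N' = W cosα = 1547·cos34.7° = 1271.9 kN/m
Driving force T = W sinα = 1547·sin34.7° = 880.7 kN/m
Resisting force R = c·L + N'·tanφ = 0·21.3 + 1271.9·tan28.2° = 0.0 + 682.0 = 682.0 kN/m
FS = R / T = 682.0 / 880.7 = 0.774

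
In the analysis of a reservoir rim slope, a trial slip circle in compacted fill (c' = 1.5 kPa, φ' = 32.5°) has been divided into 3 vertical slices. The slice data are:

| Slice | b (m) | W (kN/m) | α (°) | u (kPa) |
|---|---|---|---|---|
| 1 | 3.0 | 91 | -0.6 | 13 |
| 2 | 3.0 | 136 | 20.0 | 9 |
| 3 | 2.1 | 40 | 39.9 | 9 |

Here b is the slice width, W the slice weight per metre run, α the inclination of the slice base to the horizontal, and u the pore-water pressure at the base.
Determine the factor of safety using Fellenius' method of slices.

FS = 1.59

Ordinary method of slices: FS = Σ[c'·Δl_i + (W_i cosα_i − u_i·Δl_i)·tanφ'] / Σ W_i sinα_i, with Δl_i = b_i / cosα_i.
Slice 1: Δl = 3.0/cos(-0.6°) = 3.000 m; N'_1 = 91·cos(-0.6°) − 13·3.000 = 52.0; c'Δl = 4.50; W sinα = -1.0
Slice 2: Δl = 3.0/cos20.0° = 3.193 m; N'_2 = 136·cos20.0° − 9·3.193 = 99.1; c'Δl = 4.79; W sinα = 46.5
Slice 3: Δl = 2.1/cos39.9° = 2.737 m; N'_3 = 40·cos39.9° − 9·2.737 = 6.1; c'Δl = 4.11; W sinα = 25.7
Σc'Δl = 13.4 kN/m; ΣN' = 157.1 kN/m; ΣW sinα = 71.2 kN/m
Resisting = 13.4 + 157.1·tan32.5° = 13.4 + 100.1 = 113.5 kN/m
FS = 113.5 / 71.2 = 1.593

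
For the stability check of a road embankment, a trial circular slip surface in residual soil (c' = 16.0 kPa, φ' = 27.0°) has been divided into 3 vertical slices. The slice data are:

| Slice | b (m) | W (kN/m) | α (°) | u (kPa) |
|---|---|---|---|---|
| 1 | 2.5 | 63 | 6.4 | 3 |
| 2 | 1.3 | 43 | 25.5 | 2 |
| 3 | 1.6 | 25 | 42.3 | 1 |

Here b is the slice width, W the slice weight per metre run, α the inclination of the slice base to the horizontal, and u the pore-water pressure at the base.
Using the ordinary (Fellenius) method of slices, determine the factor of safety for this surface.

FS = 3.60

Ordinary method of slices: FS = Σ[c'·Δl_i + (W_i cosα_i − u_i·Δl_i)·tanφ'] / Σ W_i sinα_i, with Δl_i = b_i / cosα_i.
Slice 1: Δl = 2.5/cos6.4° = 2.516 m; N'_1 = 63·cos6.4° − 3·2.516 = 55.1; c'Δl = 40.25; W sinα = 7.0
Slice 2: Δl = 1.3/cos25.5° = 1.440 m; N'_2 = 43·cos25.5° − 2·1.440 = 35.9; c'Δl = 23.04; W sinα = 18.5
Slice 3: Δl = 1.6/cos42.3° = 2.163 m; N'_3 = 25·cos42.3° − 1·2.163 = 16.3; c'Δl = 34.61; W sinα = 16.8
Σc'Δl = 97.9 kN/m; ΣN' = 107.3 kN/m; ΣW sinα = 42.4 kN/m
Resisting = 97.9 + 107.3·tan27.0° = 97.9 + 54.7 = 152.6 kN/m
FS = 152.6 / 42.4 = 3.602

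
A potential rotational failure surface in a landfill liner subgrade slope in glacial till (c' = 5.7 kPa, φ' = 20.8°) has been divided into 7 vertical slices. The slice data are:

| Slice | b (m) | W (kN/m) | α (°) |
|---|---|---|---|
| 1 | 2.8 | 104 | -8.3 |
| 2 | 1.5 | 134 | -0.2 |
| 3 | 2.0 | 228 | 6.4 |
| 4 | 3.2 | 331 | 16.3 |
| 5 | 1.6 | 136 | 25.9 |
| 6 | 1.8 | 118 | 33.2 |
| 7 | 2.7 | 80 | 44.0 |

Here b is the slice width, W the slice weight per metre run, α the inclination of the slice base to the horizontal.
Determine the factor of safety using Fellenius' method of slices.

Ordinary method of slices: FS = Σ[c'·Δl_i + (W_i cosα_i)·tanφ'] / Σ W_i sinα_i, with Δl_i = b_i / cosα_i.
Slice 1: Δl = 2.8/cos(-8.3°) = 2.830 m; N'_1 = 104·cos(-8.3°) = 102.9; c'Δl = 16.13; W sinα = -15.0
Slice 2: Δl = 1.5/cos(-0.2°) = 1.500 m; N'_2 = 134·cos(-0.2°) = 134.0; c'Δl = 8.55; W sinα = -0.5
Slice 3: Δl = 2.0/cos6.4° = 2.013 m; N'_3 = 228·cos6.4° = 226.6; c'Δl = 11.47; W sinα = 25.4
Slice 4: Δl = 3.2/cos16.3° = 3.334 m; N'_4 = 331·cos16.3° = 317.7; c'Δl = 19.00; W sinα = 92.9
Slice 5: Δl = 1.6/cos25.9° = 1.779 m; N'_5 = 136·cos25.9° = 122.3; c'Δl = 10.14; W sinα = 59.4
Slice 6: Δl = 1.8/cos33.2° = 2.151 m; N'_6 = 118·cos33.2° = 98.7; c'Δl = 12.26; W sinα = 64.6
Slice 7: Δl = 2.7/cos44.0° = 3.753 m; N'_7 = 80·cos44.0° = 57.5; c'Δl = 21.39; W sinα = 55.6
Σc'Δl = 98.9 kN/m; ΣN' = 1059.8 kN/m; ΣW sinα = 282.4 kN/m
Resisting = 98.9 + 1059.8·tan20.8° = 98.9 + 402.6 = 501.5 kN/m
FS = 501.5 / 282.4 = 1.776

FS = 1.78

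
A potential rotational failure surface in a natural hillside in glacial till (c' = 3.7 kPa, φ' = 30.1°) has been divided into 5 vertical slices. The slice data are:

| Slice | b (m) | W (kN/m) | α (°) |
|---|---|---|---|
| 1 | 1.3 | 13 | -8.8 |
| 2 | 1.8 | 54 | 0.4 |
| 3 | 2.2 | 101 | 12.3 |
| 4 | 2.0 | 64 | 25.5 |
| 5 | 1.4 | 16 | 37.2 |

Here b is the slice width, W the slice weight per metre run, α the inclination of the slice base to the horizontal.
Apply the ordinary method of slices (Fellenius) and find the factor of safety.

Ordinary method of slices: FS = Σ[c'·Δl_i + (W_i cosα_i)·tanφ'] / Σ W_i sinα_i, with Δl_i = b_i / cosα_i.
Slice 1: Δl = 1.3/cos(-8.8°) = 1.315 m; N'_1 = 13·cos(-8.8°) = 12.8; c'Δl = 4.87; W sinα = -2.0
Slice 2: Δl = 1.8/cos0.4° = 1.800 m; N'_2 = 54·cos0.4° = 54.0; c'Δl = 6.66; W sinα = 0.4
Slice 3: Δl = 2.2/cos12.3° = 2.252 m; N'_3 = 101·cos12.3° = 98.7; c'Δl = 8.33; W sinα = 21.5
Slice 4: Δl = 2.0/cos25.5° = 2.216 m; N'_4 = 64·cos25.5° = 57.8; c'Δl = 8.20; W sinα = 27.6
Slice 5: Δl = 1.4/cos37.2° = 1.758 m; N'_5 = 16·cos37.2° = 12.7; c'Δl = 6.50; W sinα = 9.7
Σc'Δl = 34.6 kN/m; ΣN' = 236.0 kN/m; ΣW sinα = 57.1 kN/m
Resisting = 34.6 + 236.0·tan30.1° = 34.6 + 136.8 = 171.4 kN/m
FS = 171.4 / 57.1 = 3.000

FS = 3.00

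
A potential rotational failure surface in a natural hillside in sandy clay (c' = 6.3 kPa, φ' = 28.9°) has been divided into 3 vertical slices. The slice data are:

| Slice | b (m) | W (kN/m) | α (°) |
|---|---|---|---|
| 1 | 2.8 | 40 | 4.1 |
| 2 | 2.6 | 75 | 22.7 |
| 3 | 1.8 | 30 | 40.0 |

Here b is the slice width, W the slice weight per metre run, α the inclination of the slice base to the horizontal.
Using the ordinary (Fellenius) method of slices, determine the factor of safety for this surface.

Ordinary method of slices: FS = Σ[c'·Δl_i + (W_i cosα_i)·tanφ'] / Σ W_i sinα_i, with Δl_i = b_i / cosα_i.
Slice 1: Δl = 2.8/cos4.1° = 2.807 m; N'_1 = 40·cos4.1° = 39.9; c'Δl = 17.69; W sinα = 2.9
Slice 2: Δl = 2.6/cos22.7° = 2.818 m; N'_2 = 75·cos22.7° = 69.2; c'Δl = 17.76; W sinα = 28.9
Slice 3: Δl = 1.8/cos40.0° = 2.350 m; N'_3 = 30·cos40.0° = 23.0; c'Δl = 14.80; W sinα = 19.3
Σc'Δl = 50.2 kN/m; ΣN' = 132.1 kN/m; ΣW sinα = 51.1 kN/m
Resisting = 50.2 + 132.1·tan28.9° = 50.2 + 72.9 = 123.2 kN/m
FS = 123.2 / 51.1 = 2.411

FS = 2.41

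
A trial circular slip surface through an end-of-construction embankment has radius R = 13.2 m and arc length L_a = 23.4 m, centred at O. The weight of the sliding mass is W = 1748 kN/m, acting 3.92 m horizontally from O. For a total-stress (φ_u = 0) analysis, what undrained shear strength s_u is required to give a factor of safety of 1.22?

FS = s_u·L_a·R / (W·d), so s_u = FS·W·d / (L_a·R).
s_u = 1.22·1748·3.92 / (23.40·13.2) = 8359.6 / 308.88 = 27.06 kPa

s_u = 27.1 kPa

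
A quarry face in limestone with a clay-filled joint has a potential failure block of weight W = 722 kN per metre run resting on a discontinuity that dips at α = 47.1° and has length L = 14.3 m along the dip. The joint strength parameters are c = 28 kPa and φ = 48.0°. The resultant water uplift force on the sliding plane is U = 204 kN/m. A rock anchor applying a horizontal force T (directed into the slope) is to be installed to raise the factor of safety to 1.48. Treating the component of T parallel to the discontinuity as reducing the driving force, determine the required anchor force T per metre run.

T = 35 kN/m

Resolving forces along and normal to the sliding plane, with the horizontal anchor force T adding T·sinα to the effective normal force and T·cosα acting up the plane against the driving force:
FS = [cL + (W cosα − U + T sinα) tanφ] / [W sinα − T cosα]
Without the anchor: N' = 287.5 kN/m, driving T_d = 528.9 kN/m, resisting R = 28·14.3 + 287.5·tan48.0° = 719.7 kN/m, FS = 1.36.
Setting FS = 1.48 and solving for T:
1.48·(528.9 − T cos47.1°) = 719.7 + T sin47.1°·tan48.0°
T·(sin47.1°·tan48.0° + 1.48·cos47.1°) = 1.48·528.9 − 719.7
T·(0.7325·1.1106 + 1.48·0.6807) = 782.8 − 719.7 = 63.1
T·1.8210 = 63.1
T = 34.6 kN/m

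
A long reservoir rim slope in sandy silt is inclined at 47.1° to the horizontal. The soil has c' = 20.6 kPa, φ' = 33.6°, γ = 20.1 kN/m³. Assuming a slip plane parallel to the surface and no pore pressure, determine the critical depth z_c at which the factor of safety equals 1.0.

z_c = 5.37 m

Setting FS = 1.00 in FS = [c' + γz cos²β tanφ'] / [γz sinβ cosβ] and solving for z:
z = c' / [γ cosβ (FS·sinβ − cosβ·tanφ')]
  = 20.6 / [20.1·cos47.1°·(1.00·sin47.1° − cos47.1°·tan33.6°)]
  = 20.6 / [20.1·0.6807·(1.00·0.7325 − 0.6807·0.6644)]
  = 20.6 / 3.8348 = 5.372 m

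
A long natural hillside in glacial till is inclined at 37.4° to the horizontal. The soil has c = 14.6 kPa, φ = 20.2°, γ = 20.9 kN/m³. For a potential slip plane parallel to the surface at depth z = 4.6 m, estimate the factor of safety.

For an infinite slope with a slip plane parallel to the surface (no pore pressure): FS = [c + γz cos²β tanφ] / [γz sinβ cosβ].
γz = 20.9·4.6 = 96.14 kN/m²
Numerator = 14.6 + 96.14·cos²37.4°·tan20.2° = 14.6 + 96.14·0.6311·0.3679 = 36.923 kPa
Denominator = 96.14·sin37.4°·cos37.4° = 96.14·0.6074·0.7944 = 46.388 kPa
FS = 36.923 / 46.388 = 0.796

FS = 0.80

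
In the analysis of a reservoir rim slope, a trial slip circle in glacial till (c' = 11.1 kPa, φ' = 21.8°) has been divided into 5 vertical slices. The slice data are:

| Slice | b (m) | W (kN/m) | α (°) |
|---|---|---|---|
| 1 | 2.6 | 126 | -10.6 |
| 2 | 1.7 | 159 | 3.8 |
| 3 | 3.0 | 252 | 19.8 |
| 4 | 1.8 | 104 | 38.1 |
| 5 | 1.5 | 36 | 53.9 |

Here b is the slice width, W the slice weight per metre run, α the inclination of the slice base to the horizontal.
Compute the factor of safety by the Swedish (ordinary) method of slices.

Ordinary method of slices: FS = Σ[c'·Δl_i + (W_i cosα_i)·tanφ'] / Σ W_i sinα_i, with Δl_i = b_i / cosα_i.
Slice 1: Δl = 2.6/cos(-10.6°) = 2.645 m; N'_1 = 126·cos(-10.6°) = 123.8; c'Δl = 29.36; W sinα = -23.2
Slice 2: Δl = 1.7/cos3.8° = 1.704 m; N'_2 = 159·cos3.8° = 158.7; c'Δl = 18.91; W sinα = 10.5
Slice 3: Δl = 3.0/cos19.8° = 3.189 m; N'_3 = 252·cos19.8° = 237.1; c'Δl = 35.39; W sinα = 85.4
Slice 4: Δl = 1.8/cos38.1° = 2.287 m; N'_4 = 104·cos38.1° = 81.8; c'Δl = 25.39; W sinα = 64.2
Slice 5: Δl = 1.5/cos53.9° = 2.546 m; N'_5 = 36·cos53.9° = 21.2; c'Δl = 28.26; W sinα = 29.1
Σc'Δl = 137.3 kN/m; ΣN' = 622.7 kN/m; ΣW sinα = 166.0 kN/m
Resisting = 137.3 + 622.7·tan21.8° = 137.3 + 249.0 = 386.4 kN/m
FS = 386.4 / 166.0 = 2.328

FS = 2.33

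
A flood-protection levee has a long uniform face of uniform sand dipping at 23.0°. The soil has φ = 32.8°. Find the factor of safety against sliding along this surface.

FS = 1.52

For a dry cohesionless infinite slope the factor of safety is FS = tanφ / tanβ.
FS = tan32.8° / tan23.0° = 0.6445 / 0.4245 = 1.518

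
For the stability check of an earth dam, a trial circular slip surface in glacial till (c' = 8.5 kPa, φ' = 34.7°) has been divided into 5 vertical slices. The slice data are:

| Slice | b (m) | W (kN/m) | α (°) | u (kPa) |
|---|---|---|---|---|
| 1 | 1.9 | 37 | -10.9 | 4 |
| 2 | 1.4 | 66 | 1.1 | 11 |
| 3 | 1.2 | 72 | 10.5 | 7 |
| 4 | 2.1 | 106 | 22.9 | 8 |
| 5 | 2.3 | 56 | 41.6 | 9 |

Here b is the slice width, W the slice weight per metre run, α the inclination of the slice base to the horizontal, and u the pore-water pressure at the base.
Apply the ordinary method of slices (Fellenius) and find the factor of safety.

Ordinary method of slices: FS = Σ[c'·Δl_i + (W_i cosα_i − u_i·Δl_i)·tanφ'] / Σ W_i sinα_i, with Δl_i = b_i / cosα_i.
Slice 1: Δl = 1.9/cos(-10.9°) = 1.935 m; N'_1 = 37·cos(-10.9°) − 4·1.935 = 28.6; c'Δl = 16.45; W sinα = -7.0
Slice 2: Δl = 1.4/cos1.1° = 1.400 m; N'_2 = 66·cos1.1° − 11·1.400 = 50.6; c'Δl = 11.90; W sinα = 1.3
Slice 3: Δl = 1.2/cos10.5° = 1.220 m; N'_3 = 72·cos10.5° − 7·1.220 = 62.3; c'Δl = 10.37; W sinα = 13.1
Slice 4: Δl = 2.1/cos22.9° = 2.280 m; N'_4 = 106·cos22.9° − 8·2.280 = 79.4; c'Δl = 19.38; W sinα = 41.2
Slice 5: Δl = 2.3/cos41.6° = 3.076 m; N'_5 = 56·cos41.6° − 9·3.076 = 14.2; c'Δl = 26.14; W sinα = 37.2
Σc'Δl = 84.2 kN/m; ΣN' = 235.0 kN/m; ΣW sinα = 85.8 kN/m
Resisting = 84.2 + 235.0·tan34.7° = 84.2 + 162.7 = 247.0 kN/m
FS = 247.0 / 85.8 = 2.878

FS = 2.88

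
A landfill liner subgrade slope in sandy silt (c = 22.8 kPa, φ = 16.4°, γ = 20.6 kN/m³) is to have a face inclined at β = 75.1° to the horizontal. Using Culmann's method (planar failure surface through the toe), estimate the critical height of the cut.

Culmann's analysis gives the critical failure plane at α_cr = (β + φ)/2 = (75.1 + 16.4)/2 = 45.8°, and the critical height
H_c = (4c/γ) · sinβ cosφ / [1 − cos(β − φ)]
    = (4·22.8/20.6) · sin75.1°·cos16.4° / [1 − cos(58.7°)]
    = 4.427 · 0.9664·0.9593 / [1 − 0.5195]
    = 4.427 · 0.9271 / 0.4805
    = 8.54 m

H_c = 8.54 m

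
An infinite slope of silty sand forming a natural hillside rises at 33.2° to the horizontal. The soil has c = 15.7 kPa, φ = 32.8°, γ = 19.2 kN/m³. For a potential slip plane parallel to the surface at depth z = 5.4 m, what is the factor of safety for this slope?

For an infinite slope with a slip plane parallel to the surface (no pore pressure): FS = [c + γz cos²β tanφ] / [γz sinβ cosβ].
γz = 19.2·5.4 = 103.68 kN/m²
Numerator = 15.7 + 103.68·cos²33.2°·tan32.8° = 15.7 + 103.68·0.7002·0.6445 = 62.484 kPa
Denominator = 103.68·sin33.2°·cos33.2° = 103.68·0.5476·0.8368 = 47.504 kPa
FS = 62.484 / 47.504 = 1.315

FS = 1.32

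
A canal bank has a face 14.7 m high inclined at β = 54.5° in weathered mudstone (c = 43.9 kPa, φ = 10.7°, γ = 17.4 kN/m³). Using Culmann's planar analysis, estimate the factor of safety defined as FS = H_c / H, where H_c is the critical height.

H_c = (4c/γ) · sinβ cosφ / [1 − cos(β − φ)]
    = (4·43.9/17.4) · sin54.5°·cos10.7° / [1 − cos43.8°]
    = 10.092 · 0.8000 / 0.2782 = 29.02 m
FS = H_c / H = 29.02 / 14.7 = 1.974

FS = 1.97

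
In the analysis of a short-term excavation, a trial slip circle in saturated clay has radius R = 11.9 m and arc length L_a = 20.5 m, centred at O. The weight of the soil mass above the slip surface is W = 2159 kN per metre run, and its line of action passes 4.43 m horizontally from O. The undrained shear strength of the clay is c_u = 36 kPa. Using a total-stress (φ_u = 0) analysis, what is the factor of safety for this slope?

FS = 0.92

Taking moments about the centre O, the resisting moment is provided by the undrained shear strength acting along the arc:
M_R = c_u·L_a·R = 36·20.50·11.9 = 8782.2 kN·m/m
M_D = W·d = 2159·4.43 = 9564.4 kN·m/m
FS = M_R / M_D = 8782.2 / 9564.4 = 0.918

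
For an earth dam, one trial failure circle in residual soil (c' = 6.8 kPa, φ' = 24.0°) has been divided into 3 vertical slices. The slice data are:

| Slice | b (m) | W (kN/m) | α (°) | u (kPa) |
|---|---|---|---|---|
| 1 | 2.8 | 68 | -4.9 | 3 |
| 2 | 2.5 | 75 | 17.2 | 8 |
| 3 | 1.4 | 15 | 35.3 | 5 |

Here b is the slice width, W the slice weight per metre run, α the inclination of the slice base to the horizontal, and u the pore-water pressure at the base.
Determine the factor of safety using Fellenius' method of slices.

FS = 3.96

Ordinary method of slices: FS = Σ[c'·Δl_i + (W_i cosα_i − u_i·Δl_i)·tanφ'] / Σ W_i sinα_i, with Δl_i = b_i / cosα_i.
Slice 1: Δl = 2.8/cos(-4.9°) = 2.810 m; N'_1 = 68·cos(-4.9°) − 3·2.810 = 59.3; c'Δl = 19.11; W sinα = -5.8
Slice 2: Δl = 2.5/cos17.2° = 2.617 m; N'_2 = 75·cos17.2° − 8·2.617 = 50.7; c'Δl = 17.80; W sinα = 22.2
Slice 3: Δl = 1.4/cos35.3° = 1.715 m; N'_3 = 15·cos35.3° − 5·1.715 = 3.7; c'Δl = 11.66; W sinα = 8.7
Σc'Δl = 48.6 kN/m; ΣN' = 113.7 kN/m; ΣW sinα = 25.0 kN/m
Resisting = 48.6 + 113.7·tan24.0° = 48.6 + 50.6 = 99.2 kN/m
FS = 99.2 / 25.0 = 3.962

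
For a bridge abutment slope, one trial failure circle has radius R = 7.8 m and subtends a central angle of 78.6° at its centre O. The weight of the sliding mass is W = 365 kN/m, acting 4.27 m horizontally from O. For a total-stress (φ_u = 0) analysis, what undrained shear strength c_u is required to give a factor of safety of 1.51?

c_u = 28.2 kPa

FS = c_u·L_a·R / (W·d), so c_u = FS·W·d / (L_a·R).
Arc length L_a = R·θ = 7.8·(78.6°·π/180) = 7.8·1.3718 = 10.70 m
c_u = 1.51·365·4.27 / (10.70·7.8) = 2353.4 / 83.46 = 28.20 kPa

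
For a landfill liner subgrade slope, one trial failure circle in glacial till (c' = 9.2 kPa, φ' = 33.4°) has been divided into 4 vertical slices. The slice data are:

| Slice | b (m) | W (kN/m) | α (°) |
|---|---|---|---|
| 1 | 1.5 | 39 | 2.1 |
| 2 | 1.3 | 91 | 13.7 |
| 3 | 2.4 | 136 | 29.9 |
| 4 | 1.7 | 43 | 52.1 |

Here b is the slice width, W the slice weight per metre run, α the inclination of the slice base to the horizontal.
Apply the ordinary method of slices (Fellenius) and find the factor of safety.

FS = 2.05

Ordinary method of slices: FS = Σ[c'·Δl_i + (W_i cosα_i)·tanφ'] / Σ W_i sinα_i, with Δl_i = b_i / cosα_i.
Slice 1: Δl = 1.5/cos2.1° = 1.501 m; N'_1 = 39·cos2.1° = 39.0; c'Δl = 13.81; W sinα = 1.4
Slice 2: Δl = 1.3/cos13.7° = 1.338 m; N'_2 = 91·cos13.7° = 88.4; c'Δl = 12.31; W sinα = 21.6
Slice 3: Δl = 2.4/cos29.9° = 2.768 m; N'_3 = 136·cos29.9° = 117.9; c'Δl = 25.47; W sinα = 67.8
Slice 4: Δl = 1.7/cos52.1° = 2.767 m; N'_4 = 43·cos52.1° = 26.4; c'Δl = 25.46; W sinα = 33.9
Σc'Δl = 77.1 kN/m; ΣN' = 271.7 kN/m; ΣW sinα = 124.7 kN/m
Resisting = 77.1 + 271.7·tan33.4° = 77.1 + 179.2 = 256.2 kN/m
FS = 256.2 / 124.7 = 2.054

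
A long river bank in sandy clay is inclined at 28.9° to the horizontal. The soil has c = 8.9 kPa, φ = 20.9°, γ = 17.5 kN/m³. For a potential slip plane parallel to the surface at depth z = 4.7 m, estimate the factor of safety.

For an infinite slope with a slip plane parallel to the surface (no pore pressure): FS = [c + γz cos²β tanφ] / [γz sinβ cosβ].
γz = 17.5·4.7 = 82.25 kN/m²
Numerator = 8.9 + 82.25·cos²28.9°·tan20.9° = 8.9 + 82.25·0.7664·0.3819 = 32.972 kPa
Denominator = 82.25·sin28.9°·cos28.9° = 82.25·0.4833·0.8755 = 34.800 kPa
FS = 32.972 / 34.800 = 0.947

FS = 0.95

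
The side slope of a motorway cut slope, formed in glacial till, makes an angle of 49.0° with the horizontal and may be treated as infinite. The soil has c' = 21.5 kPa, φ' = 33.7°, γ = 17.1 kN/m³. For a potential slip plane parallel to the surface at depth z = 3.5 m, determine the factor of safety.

For an infinite slope with a slip plane parallel to the surface (no pore pressure): FS = [c' + γz cos²β tanφ'] / [γz sinβ cosβ].
γz = 17.1·3.5 = 59.85 kN/m²
Numerator = 21.5 + 59.85·cos²49.0°·tan33.7° = 21.5 + 59.85·0.4304·0.6669 = 38.680 kPa
Denominator = 59.85·sin49.0°·cos49.0° = 59.85·0.7547·0.6561 = 29.634 kPa
FS = 38.680 / 29.634 = 1.305

FS = 1.31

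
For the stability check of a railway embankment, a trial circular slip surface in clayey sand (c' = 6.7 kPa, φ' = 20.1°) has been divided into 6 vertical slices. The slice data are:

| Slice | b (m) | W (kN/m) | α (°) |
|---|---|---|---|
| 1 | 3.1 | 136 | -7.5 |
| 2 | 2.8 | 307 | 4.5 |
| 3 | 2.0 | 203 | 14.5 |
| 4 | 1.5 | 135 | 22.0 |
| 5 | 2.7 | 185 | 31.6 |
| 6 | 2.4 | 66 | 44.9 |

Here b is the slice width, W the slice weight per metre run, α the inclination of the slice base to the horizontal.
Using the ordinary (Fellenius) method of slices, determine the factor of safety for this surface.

Ordinary method of slices: FS = Σ[c'·Δl_i + (W_i cosα_i)·tanφ'] / Σ W_i sinα_i, with Δl_i = b_i / cosα_i.
Slice 1: Δl = 3.1/cos(-7.5°) = 3.127 m; N'_1 = 136·cos(-7.5°) = 134.8; c'Δl = 20.95; W sinα = -17.8
Slice 2: Δl = 2.8/cos4.5° = 2.809 m; N'_2 = 307·cos4.5° = 306.1; c'Δl = 18.82; W sinα = 24.1
Slice 3: Δl = 2.0/cos14.5° = 2.066 m; N'_3 = 203·cos14.5° = 196.5; c'Δl = 13.84; W sinα = 50.8
Slice 4: Δl = 1.5/cos22.0° = 1.618 m; N'_4 = 135·cos22.0° = 125.2; c'Δl = 10.84; W sinα = 50.6
Slice 5: Δl = 2.7/cos31.6° = 3.170 m; N'_5 = 185·cos31.6° = 157.6; c'Δl = 21.24; W sinα = 96.9
Slice 6: Δl = 2.4/cos44.9° = 3.388 m; N'_6 = 66·cos44.9° = 46.8; c'Δl = 22.70; W sinα = 46.6
Σc'Δl = 108.4 kN/m; ΣN' = 966.9 kN/m; ΣW sinα = 251.3 kN/m
Resisting = 108.4 + 966.9·tan20.1° = 108.4 + 353.8 = 462.2 kN/m
FS = 462.2 / 251.3 = 1.840

FS = 1.84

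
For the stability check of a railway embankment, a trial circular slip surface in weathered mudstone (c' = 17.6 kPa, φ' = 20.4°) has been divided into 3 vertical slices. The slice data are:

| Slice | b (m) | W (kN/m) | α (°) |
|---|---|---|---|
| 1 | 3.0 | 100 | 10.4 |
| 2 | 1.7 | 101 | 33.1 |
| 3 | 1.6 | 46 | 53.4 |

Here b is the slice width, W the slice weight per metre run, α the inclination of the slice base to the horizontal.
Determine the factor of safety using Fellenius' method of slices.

FS = 1.95

Ordinary method of slices: FS = Σ[c'·Δl_i + (W_i cosα_i)·tanφ'] / Σ W_i sinα_i, with Δl_i = b_i / cosα_i.
Slice 1: Δl = 3.0/cos10.4° = 3.050 m; N'_1 = 100·cos10.4° = 98.4; c'Δl = 53.68; W sinα = 18.1
Slice 2: Δl = 1.7/cos33.1° = 2.029 m; N'_2 = 101·cos33.1° = 84.6; c'Δl = 35.72; W sinα = 55.2
Slice 3: Δl = 1.6/cos53.4° = 2.684 m; N'_3 = 46·cos53.4° = 27.4; c'Δl = 47.23; W sinα = 36.9
Σc'Δl = 136.6 kN/m; ΣN' = 210.4 kN/m; ΣW sinα = 110.1 kN/m
Resisting = 136.6 + 210.4·tan20.4° = 136.6 + 78.2 = 214.9 kN/m
FS = 214.9 / 110.1 = 1.951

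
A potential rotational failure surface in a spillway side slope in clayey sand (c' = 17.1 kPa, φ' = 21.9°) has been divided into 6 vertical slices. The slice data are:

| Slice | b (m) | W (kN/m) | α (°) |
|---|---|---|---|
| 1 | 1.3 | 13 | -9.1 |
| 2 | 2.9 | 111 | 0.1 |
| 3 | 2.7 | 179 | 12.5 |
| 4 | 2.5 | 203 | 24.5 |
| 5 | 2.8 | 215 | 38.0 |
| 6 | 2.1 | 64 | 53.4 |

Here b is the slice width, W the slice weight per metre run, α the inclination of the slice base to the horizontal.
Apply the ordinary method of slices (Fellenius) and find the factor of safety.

Ordinary method of slices: FS = Σ[c'·Δl_i + (W_i cosα_i)·tanφ'] / Σ W_i sinα_i, with Δl_i = b_i / cosα_i.
Slice 1: Δl = 1.3/cos(-9.1°) = 1.317 m; N'_1 = 13·cos(-9.1°) = 12.8; c'Δl = 22.51; W sinα = -2.1
Slice 2: Δl = 2.9/cos0.1° = 2.900 m; N'_2 = 111·cos0.1° = 111.0; c'Δl = 49.59; W sinα = 0.2
Slice 3: Δl = 2.7/cos12.5° = 2.766 m; N'_3 = 179·cos12.5° = 174.8; c'Δl = 47.29; W sinα = 38.7
Slice 4: Δl = 2.5/cos24.5° = 2.747 m; N'_4 = 203·cos24.5° = 184.7; c'Δl = 46.98; W sinα = 84.2
Slice 5: Δl = 2.8/cos38.0° = 3.553 m; N'_5 = 215·cos38.0° = 169.4; c'Δl = 60.76; W sinα = 132.4
Slice 6: Δl = 2.1/cos53.4° = 3.522 m; N'_6 = 64·cos53.4° = 38.2; c'Δl = 60.23; W sinα = 51.4
Σc'Δl = 287.4 kN/m; ΣN' = 690.9 kN/m; ΣW sinα = 304.8 kN/m
Resisting = 287.4 + 690.9·tan21.9° = 287.4 + 277.7 = 565.1 kN/m
FS = 565.1 / 304.8 = 1.854

FS = 1.85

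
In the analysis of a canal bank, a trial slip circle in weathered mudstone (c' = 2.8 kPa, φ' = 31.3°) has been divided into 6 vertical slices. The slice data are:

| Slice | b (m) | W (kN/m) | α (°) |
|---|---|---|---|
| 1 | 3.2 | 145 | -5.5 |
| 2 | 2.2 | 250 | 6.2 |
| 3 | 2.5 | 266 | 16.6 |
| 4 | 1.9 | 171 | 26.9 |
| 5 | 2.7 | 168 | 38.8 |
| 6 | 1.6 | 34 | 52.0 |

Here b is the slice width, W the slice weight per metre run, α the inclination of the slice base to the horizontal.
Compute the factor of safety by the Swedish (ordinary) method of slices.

Ordinary method of slices: FS = Σ[c'·Δl_i + (W_i cosα_i)·tanφ'] / Σ W_i sinα_i, with Δl_i = b_i / cosα_i.
Slice 1: Δl = 3.2/cos(-5.5°) = 3.215 m; N'_1 = 145·cos(-5.5°) = 144.3; c'Δl = 9.00; W sinα = -13.9
Slice 2: Δl = 2.2/cos6.2° = 2.213 m; N'_2 = 250·cos6.2° = 248.5; c'Δl = 6.20; W sinα = 27.0
Slice 3: Δl = 2.5/cos16.6° = 2.609 m; N'_3 = 266·cos16.6° = 254.9; c'Δl = 7.30; W sinα = 76.0
Slice 4: Δl = 1.9/cos26.9° = 2.131 m; N'_4 = 171·cos26.9° = 152.5; c'Δl = 5.97; W sinα = 77.4
Slice 5: Δl = 2.7/cos38.8° = 3.464 m; N'_5 = 168·cos38.8° = 130.9; c'Δl = 9.70; W sinα = 105.3
Slice 6: Δl = 1.6/cos52.0° = 2.599 m; N'_6 = 34·cos52.0° = 20.9; c'Δl = 7.28; W sinα = 26.8
Σc'Δl = 45.4 kN/m; ΣN' = 952.1 kN/m; ΣW sinα = 298.5 kN/m
Resisting = 45.4 + 952.1·tan31.3° = 45.4 + 578.9 = 624.4 kN/m
FS = 624.4 / 298.5 = 2.091

FS = 2.09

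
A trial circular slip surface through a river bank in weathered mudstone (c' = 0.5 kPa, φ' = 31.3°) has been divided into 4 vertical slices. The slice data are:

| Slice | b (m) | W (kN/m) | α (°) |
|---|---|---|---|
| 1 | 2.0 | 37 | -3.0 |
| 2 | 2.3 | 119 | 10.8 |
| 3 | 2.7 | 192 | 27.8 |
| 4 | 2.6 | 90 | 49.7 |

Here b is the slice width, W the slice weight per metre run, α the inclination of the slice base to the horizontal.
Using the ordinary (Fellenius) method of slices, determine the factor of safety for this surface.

FS = 1.33

Ordinary method of slices: FS = Σ[c'·Δl_i + (W_i cosα_i)·tanφ'] / Σ W_i sinα_i, with Δl_i = b_i / cosα_i.
Slice 1: Δl = 2.0/cos(-3.0°) = 2.003 m; N'_1 = 37·cos(-3.0°) = 36.9; c'Δl = 1.00; W sinα = -1.9
Slice 2: Δl = 2.3/cos10.8° = 2.341 m; N'_2 = 119·cos10.8° = 116.9; c'Δl = 1.17; W sinα = 22.3
Slice 3: Δl = 2.7/cos27.8° = 3.052 m; N'_3 = 192·cos27.8° = 169.8; c'Δl = 1.53; W sinα = 89.5
Slice 4: Δl = 2.6/cos49.7° = 4.020 m; N'_4 = 90·cos49.7° = 58.2; c'Δl = 2.01; W sinα = 68.6
Σc'Δl = 5.7 kN/m; ΣN' = 381.9 kN/m; ΣW sinα = 178.5 kN/m
Resisting = 5.7 + 381.9·tan31.3° = 5.7 + 232.2 = 237.9 kN/m
FS = 237.9 / 178.5 = 1.332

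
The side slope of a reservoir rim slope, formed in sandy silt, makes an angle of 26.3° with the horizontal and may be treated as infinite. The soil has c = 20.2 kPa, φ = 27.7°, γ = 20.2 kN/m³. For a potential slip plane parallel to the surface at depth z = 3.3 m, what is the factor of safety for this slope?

For an infinite slope with a slip plane parallel to the surface (no pore pressure): FS = [c + γz cos²β tanφ] / [γz sinβ cosβ].
γz = 20.2·3.3 = 66.66 kN/m²
Numerator = 20.2 + 66.66·cos²26.3°·tan27.7° = 20.2 + 66.66·0.8037·0.5250 = 48.327 kPa
Denominator = 66.66·sin26.3°·cos26.3° = 66.66·0.4431·0.8965 = 26.478 kPa
FS = 48.327 / 26.478 = 1.825

FS = 1.83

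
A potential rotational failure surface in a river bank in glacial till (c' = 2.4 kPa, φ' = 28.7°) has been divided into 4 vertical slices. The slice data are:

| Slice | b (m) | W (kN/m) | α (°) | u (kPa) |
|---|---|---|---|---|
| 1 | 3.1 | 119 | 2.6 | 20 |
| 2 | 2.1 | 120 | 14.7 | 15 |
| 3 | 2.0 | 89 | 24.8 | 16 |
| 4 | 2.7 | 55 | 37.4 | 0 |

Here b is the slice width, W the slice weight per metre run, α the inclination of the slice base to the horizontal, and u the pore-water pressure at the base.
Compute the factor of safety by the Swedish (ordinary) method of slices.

FS = 1.42

Ordinary method of slices: FS = Σ[c'·Δl_i + (W_i cosα_i − u_i·Δl_i)·tanφ'] / Σ W_i sinα_i, with Δl_i = b_i / cosα_i.
Slice 1: Δl = 3.1/cos2.6° = 3.103 m; N'_1 = 119·cos2.6° − 20·3.103 = 56.8; c'Δl = 7.45; W sinα = 5.4
Slice 2: Δl = 2.1/cos14.7° = 2.171 m; N'_2 = 120·cos14.7° − 15·2.171 = 83.5; c'Δl = 5.21; W sinα = 30.5
Slice 3: Δl = 2.0/cos24.8° = 2.203 m; N'_3 = 89·cos24.8° − 16·2.203 = 45.5; c'Δl = 5.29; W sinα = 37.3
Slice 4: Δl = 2.7/cos37.4° = 3.399 m; N'_4 = 55·cos37.4° − 0·3.399 = 43.7; c'Δl = 8.16; W sinα = 33.4
Σc'Δl = 26.1 kN/m; ΣN' = 229.6 kN/m; ΣW sinα = 106.6 kN/m
Resisting = 26.1 + 229.6·tan28.7° = 26.1 + 125.7 = 151.8 kN/m
FS = 151.8 / 106.6 = 1.424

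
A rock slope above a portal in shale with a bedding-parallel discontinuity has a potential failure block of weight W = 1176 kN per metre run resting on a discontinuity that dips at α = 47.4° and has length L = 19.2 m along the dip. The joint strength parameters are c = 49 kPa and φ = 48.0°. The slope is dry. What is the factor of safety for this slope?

FS = 2.11

Resolving the block weight along and normal to the plane and applying the Mohr–Coulomb strength on the joint:
N' = W cosα = 1176·cos47.4° = 796.0 kN/m
Driving force T = W sinα = 1176·sin47.4° = 865.7 kN/m
Resisting force R = c·L + N'·tanφ = 49·19.2 + 796.0·tan48.0° = 940.8 + 884.1 = 1824.9 kN/m
FS = R / T = 1824.9 / 865.7 = 2.108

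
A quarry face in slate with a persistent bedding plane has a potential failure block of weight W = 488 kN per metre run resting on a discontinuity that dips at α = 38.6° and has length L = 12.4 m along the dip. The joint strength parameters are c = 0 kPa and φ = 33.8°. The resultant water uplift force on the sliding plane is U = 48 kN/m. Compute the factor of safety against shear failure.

Resolving the block weight along and normal to the plane and applying the Mohr–Coulomb strength on the joint:
N' = W cosα − U = 488·cos38.6° − 48 = 333.4 kN/m
Driving force T = W sinα = 488·sin38.6° = 304.5 kN/m
Resisting force R = c·L + N'·tanφ = 0·12.4 + 333.4·tan33.8° = 0.0 + 223.2 = 223.2 kN/m
FS = R / T = 223.2 / 304.5 = 0.733

FS = 0.73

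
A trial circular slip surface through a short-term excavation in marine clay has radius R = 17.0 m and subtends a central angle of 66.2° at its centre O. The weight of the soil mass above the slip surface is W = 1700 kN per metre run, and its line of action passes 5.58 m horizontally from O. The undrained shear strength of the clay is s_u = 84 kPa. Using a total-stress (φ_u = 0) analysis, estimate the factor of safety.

FS = 2.96

Taking moments about the centre O, the resisting moment is provided by the undrained shear strength acting along the arc:
Arc length L_a = R·θ = 17.0·(66.2°·π/180) = 17.0·1.1554 = 19.64 m
M_R = s_u·L_a·R = 84·19.64·17.0 = 28048.7 kN·m/m
M_D = W·d = 1700·5.58 = 9486.0 kN·m/m
FS = M_R / M_D = 28048.7 / 9486.0 = 2.957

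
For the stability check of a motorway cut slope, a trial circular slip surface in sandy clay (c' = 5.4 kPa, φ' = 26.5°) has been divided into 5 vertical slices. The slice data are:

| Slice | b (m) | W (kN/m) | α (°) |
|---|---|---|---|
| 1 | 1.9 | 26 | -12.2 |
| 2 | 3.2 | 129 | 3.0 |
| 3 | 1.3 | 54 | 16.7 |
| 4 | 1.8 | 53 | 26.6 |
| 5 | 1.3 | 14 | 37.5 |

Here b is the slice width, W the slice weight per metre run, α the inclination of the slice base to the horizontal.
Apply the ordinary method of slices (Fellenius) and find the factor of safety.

FS = 3.81

Ordinary method of slices: FS = Σ[c'·Δl_i + (W_i cosα_i)·tanφ'] / Σ W_i sinα_i, with Δl_i = b_i / cosα_i.
Slice 1: Δl = 1.9/cos(-12.2°) = 1.944 m; N'_1 = 26·cos(-12.2°) = 25.4; c'Δl = 10.50; W sinα = -5.5
Slice 2: Δl = 3.2/cos3.0° = 3.204 m; N'_2 = 129·cos3.0° = 128.8; c'Δl = 17.30; W sinα = 6.8
Slice 3: Δl = 1.3/cos16.7° = 1.357 m; N'_3 = 54·cos16.7° = 51.7; c'Δl = 7.33; W sinα = 15.5
Slice 4: Δl = 1.8/cos26.6° = 2.013 m; N'_4 = 53·cos26.6° = 47.4; c'Δl = 10.87; W sinα = 23.7
Slice 5: Δl = 1.3/cos37.5° = 1.639 m; N'_5 = 14·cos37.5° = 11.1; c'Δl = 8.85; W sinα = 8.5
Σc'Δl = 54.8 kN/m; ΣN' = 264.5 kN/m; ΣW sinα = 49.0 kN/m
Resisting = 54.8 + 264.5·tan26.5° = 54.8 + 131.9 = 186.7 kN/m
FS = 186.7 / 49.0 = 3.808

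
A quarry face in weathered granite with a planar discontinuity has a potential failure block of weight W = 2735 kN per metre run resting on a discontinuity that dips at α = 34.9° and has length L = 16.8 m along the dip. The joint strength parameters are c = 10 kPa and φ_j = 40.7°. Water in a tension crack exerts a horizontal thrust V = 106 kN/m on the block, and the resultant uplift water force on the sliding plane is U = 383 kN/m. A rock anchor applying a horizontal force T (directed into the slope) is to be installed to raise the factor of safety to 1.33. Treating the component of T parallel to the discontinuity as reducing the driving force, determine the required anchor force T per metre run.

Resolving forces along and normal to the sliding plane, with the horizontal anchor force T adding T·sinα to the effective normal force and T·cosα acting up the plane against the driving force:
FS = [cL + (W cosα − U − V sinα + T sinα) tanφ_j] / [W sinα + V cosα − T cosα]
Without the anchor: N' = 1799.5 kN/m, driving T_d = 1651.8 kN/m, resisting R = 10·16.8 + 1799.5·tan40.7° = 1715.8 kN/m, FS = 1.04.
Setting FS = 1.33 and solving for T:
1.33·(1651.8 − T cos34.9°) = 1715.8 + T sin34.9°·tan40.7°
T·(sin34.9°·tan40.7° + 1.33·cos34.9°) = 1.33·1651.8 − 1715.8
T·(0.5721·0.8601 + 1.33·0.8202) = 2196.8 − 1715.8 = 481.0
T·1.5829 = 481.0
T = 303.9 kN/m

T = 304 kN/m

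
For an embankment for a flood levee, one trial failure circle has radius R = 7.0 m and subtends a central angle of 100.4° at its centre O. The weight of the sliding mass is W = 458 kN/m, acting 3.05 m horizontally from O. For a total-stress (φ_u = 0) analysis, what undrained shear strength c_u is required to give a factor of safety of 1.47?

c_u = 23.9 kPa

FS = c_u·L_a·R / (W·d), so c_u = FS·W·d / (L_a·R).
Arc length L_a = R·θ = 7.0·(100.4°·π/180) = 7.0·1.7523 = 12.27 m
c_u = 1.47·458·3.05 / (12.27·7.0) = 2053.4 / 85.86 = 23.92 kPa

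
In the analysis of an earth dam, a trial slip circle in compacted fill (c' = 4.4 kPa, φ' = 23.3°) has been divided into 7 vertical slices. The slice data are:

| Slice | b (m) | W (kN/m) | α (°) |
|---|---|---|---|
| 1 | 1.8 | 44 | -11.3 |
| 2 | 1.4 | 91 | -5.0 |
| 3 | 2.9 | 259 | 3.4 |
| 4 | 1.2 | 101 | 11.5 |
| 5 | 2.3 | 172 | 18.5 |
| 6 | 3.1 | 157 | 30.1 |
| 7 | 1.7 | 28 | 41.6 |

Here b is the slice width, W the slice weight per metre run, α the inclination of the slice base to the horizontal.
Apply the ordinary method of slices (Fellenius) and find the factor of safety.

FS = 2.45

Ordinary method of slices: FS = Σ[c'·Δl_i + (W_i cosα_i)·tanφ'] / Σ W_i sinα_i, with Δl_i = b_i / cosα_i.
Slice 1: Δl = 1.8/cos(-11.3°) = 1.836 m; N'_1 = 44·cos(-11.3°) = 43.1; c'Δl = 8.08; W sinα = -8.6
Slice 2: Δl = 1.4/cos(-5.0°) = 1.405 m; N'_2 = 91·cos(-5.0°) = 90.7; c'Δl = 6.18; W sinα = -7.9
Slice 3: Δl = 2.9/cos3.4° = 2.905 m; N'_3 = 259·cos3.4° = 258.5; c'Δl = 12.78; W sinα = 15.4
Slice 4: Δl = 1.2/cos11.5° = 1.225 m; N'_4 = 101·cos11.5° = 99.0; c'Δl = 5.39; W sinα = 20.1
Slice 5: Δl = 2.3/cos18.5° = 2.425 m; N'_5 = 172·cos18.5° = 163.1; c'Δl = 10.67; W sinα = 54.6
Slice 6: Δl = 3.1/cos30.1° = 3.583 m; N'_6 = 157·cos30.1° = 135.8; c'Δl = 15.77; W sinα = 78.7
Slice 7: Δl = 1.7/cos41.6° = 2.273 m; N'_7 = 28·cos41.6° = 20.9; c'Δl = 10.00; W sinα = 18.6
Σc'Δl = 68.9 kN/m; ΣN' = 811.2 kN/m; ΣW sinα = 170.8 kN/m
Resisting = 68.9 + 811.2·tan23.3° = 68.9 + 349.4 = 418.2 kN/m
FS = 418.2 / 170.8 = 2.448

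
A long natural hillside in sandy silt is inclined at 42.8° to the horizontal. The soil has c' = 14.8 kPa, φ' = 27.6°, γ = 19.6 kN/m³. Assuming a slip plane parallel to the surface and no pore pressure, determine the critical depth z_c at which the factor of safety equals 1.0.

Setting FS = 1.00 in FS = [c' + γz cos²β tanφ'] / [γz sinβ cosβ] and solving for z:
z = c' / [γ cosβ (FS·sinβ − cosβ·tanφ')]
  = 14.8 / [19.6·cos42.8°·(1.00·sin42.8° − cos42.8°·tan27.6°)]
  = 14.8 / [19.6·0.7337·(1.00·0.6794 − 0.7337·0.5228)]
  = 14.8 / 4.2547 = 3.478 m

z_c = 3.48 m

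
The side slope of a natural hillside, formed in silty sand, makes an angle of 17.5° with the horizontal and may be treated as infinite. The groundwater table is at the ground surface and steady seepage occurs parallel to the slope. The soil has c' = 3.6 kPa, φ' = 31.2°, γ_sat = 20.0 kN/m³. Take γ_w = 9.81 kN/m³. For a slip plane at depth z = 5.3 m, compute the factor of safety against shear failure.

FS = 1.10

With seepage parallel to the slope and the water table at the surface, the effective normal stress on the slip plane uses the buoyant unit weight γ' = γ_sat − γ_w while the driving shear stress uses γ_sat:
FS = [c' + γ' z cos²β tanφ'] / [γ_sat z sinβ cosβ]
γ' = 20.0 − 9.81 = 10.19 kN/m³
Numerator = 3.6 + 10.19·5.3·cos²17.5°·tan31.2° = 3.6 + 10.19·5.3·0.9096·0.6056 = 33.350 kPa
Denominator = 20.0·5.3·sin17.5°·cos17.5° = 20.0·5.3·0.3007·0.9537 = 30.400 kPa
FS = 33.350 / 30.400 = 1.097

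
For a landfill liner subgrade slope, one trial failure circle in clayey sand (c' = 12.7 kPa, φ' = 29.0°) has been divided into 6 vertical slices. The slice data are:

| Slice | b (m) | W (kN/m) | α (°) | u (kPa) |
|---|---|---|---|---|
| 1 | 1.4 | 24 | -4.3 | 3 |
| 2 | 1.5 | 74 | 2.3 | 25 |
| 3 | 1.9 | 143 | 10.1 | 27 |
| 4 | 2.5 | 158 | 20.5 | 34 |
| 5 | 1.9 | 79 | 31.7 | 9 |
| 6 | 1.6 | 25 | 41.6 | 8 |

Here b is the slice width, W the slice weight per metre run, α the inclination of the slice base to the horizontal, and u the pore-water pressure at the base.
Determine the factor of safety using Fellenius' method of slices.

FS = 2.07

Ordinary method of slices: FS = Σ[c'·Δl_i + (W_i cosα_i − u_i·Δl_i)·tanφ'] / Σ W_i sinα_i, with Δl_i = b_i / cosα_i.
Slice 1: Δl = 1.4/cos(-4.3°) = 1.404 m; N'_1 = 24·cos(-4.3°) − 3·1.404 = 19.7; c'Δl = 17.83; W sinα = -1.8
Slice 2: Δl = 1.5/cos2.3° = 1.501 m; N'_2 = 74·cos2.3° − 25·1.501 = 36.4; c'Δl = 19.07; W sinα = 3.0
Slice 3: Δl = 1.9/cos10.1° = 1.930 m; N'_3 = 143·cos10.1° − 27·1.930 = 88.7; c'Δl = 24.51; W sinα = 25.1
Slice 4: Δl = 2.5/cos20.5° = 2.669 m; N'_4 = 158·cos20.5° − 34·2.669 = 57.2; c'Δl = 33.90; W sinα = 55.3
Slice 5: Δl = 1.9/cos31.7° = 2.233 m; N'_5 = 79·cos31.7° − 9·2.233 = 47.1; c'Δl = 28.36; W sinα = 41.5
Slice 6: Δl = 1.6/cos41.6° = 2.140 m; N'_6 = 25·cos41.6° − 8·2.140 = 1.6; c'Δl = 27.17; W sinα = 16.6
Σc'Δl = 150.8 kN/m; ΣN' = 250.7 kN/m; ΣW sinα = 139.7 kN/m
Resisting = 150.8 + 250.7·tan29.0° = 150.8 + 139.0 = 289.8 kN/m
FS = 289.8 / 139.7 = 2.075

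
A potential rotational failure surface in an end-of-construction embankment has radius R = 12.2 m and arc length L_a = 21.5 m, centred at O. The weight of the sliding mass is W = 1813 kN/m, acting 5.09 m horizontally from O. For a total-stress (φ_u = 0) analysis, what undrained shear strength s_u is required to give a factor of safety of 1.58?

s_u = 55.6 kPa

FS = s_u·L_a·R / (W·d), so s_u = FS·W·d / (L_a·R).
s_u = 1.58·1813·5.09 / (21.50·12.2) = 14580.5 / 262.30 = 55.59 kPa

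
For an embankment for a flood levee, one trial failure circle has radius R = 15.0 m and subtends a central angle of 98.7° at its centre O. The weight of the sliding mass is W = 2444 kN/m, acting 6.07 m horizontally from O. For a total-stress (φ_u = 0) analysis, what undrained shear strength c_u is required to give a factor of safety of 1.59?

c_u = 60.9 kPa

FS = c_u·L_a·R / (W·d), so c_u = FS·W·d / (L_a·R).
Arc length L_a = R·θ = 15.0·(98.7°·π/180) = 15.0·1.7226 = 25.84 m
c_u = 1.59·2444·6.07 / (25.84·15.0) = 23587.8 / 387.59 = 60.86 kPa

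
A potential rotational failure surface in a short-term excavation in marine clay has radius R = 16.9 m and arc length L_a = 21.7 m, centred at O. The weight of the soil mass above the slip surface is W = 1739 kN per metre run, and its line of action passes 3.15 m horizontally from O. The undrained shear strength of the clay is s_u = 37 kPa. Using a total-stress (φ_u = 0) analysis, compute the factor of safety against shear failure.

Taking moments about the centre O, the resisting moment is provided by the undrained shear strength acting along the arc:
M_R = s_u·L_a·R = 37·21.70·16.9 = 13569.0 kN·m/m
M_D = W·d = 1739·3.15 = 5477.8 kN·m/m
FS = M_R / M_D = 13569.0 / 5477.8 = 2.477

FS = 2.48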